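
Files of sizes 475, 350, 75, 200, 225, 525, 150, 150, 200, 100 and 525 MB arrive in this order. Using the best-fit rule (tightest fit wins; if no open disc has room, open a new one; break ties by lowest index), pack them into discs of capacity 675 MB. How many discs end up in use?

5

  475 → disc 1 (new)  [load 475/675]
  350 → disc 2 (new)  [load 350/675]
  75 → disc 1  [load 550/675]
  200 → disc 2  [load 550/675]
  225 → disc 3 (new)  [load 225/675]
  525 → disc 4 (new)  [load 525/675]
  150 → disc 4  [load 675/675]
  150 → disc 3  [load 375/675]
  200 → disc 3  [load 575/675]
  100 → disc 3  [load 675/675]
  525 → disc 5 (new)  [load 525/675]
5 discs opened.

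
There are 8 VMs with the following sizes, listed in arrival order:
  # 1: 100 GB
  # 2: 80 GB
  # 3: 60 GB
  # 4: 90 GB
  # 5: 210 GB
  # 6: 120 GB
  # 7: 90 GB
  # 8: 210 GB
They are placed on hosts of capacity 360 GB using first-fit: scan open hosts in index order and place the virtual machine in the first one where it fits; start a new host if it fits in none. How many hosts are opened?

3

  100 → host 1 (new)  [load 100/360]
  80 → host 1  [load 180/360]
  60 → host 1  [load 240/360]
  90 → host 1  [load 330/360]
  210 → host 2 (new)  [load 210/360]
  120 → host 2  [load 330/360]
  90 → host 3 (new)  [load 90/360]
  210 → host 3  [load 300/360]
3 hosts opened.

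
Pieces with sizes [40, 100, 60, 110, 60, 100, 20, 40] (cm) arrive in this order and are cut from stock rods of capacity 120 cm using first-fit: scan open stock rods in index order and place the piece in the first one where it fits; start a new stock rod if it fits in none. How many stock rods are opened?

5

  40 → stock rod 1 (new)  [load 40/120]
  100 → stock rod 2 (new)  [load 100/120]
  60 → stock rod 1  [load 100/120]
  110 → stock rod 3 (new)  [load 110/120]
  60 → stock rod 4 (new)  [load 60/120]
  100 → stock rod 5 (new)  [load 100/120]
  20 → stock rod 1  [load 120/120]
  40 → stock rod 4  [load 100/120]
5 stock rods opened.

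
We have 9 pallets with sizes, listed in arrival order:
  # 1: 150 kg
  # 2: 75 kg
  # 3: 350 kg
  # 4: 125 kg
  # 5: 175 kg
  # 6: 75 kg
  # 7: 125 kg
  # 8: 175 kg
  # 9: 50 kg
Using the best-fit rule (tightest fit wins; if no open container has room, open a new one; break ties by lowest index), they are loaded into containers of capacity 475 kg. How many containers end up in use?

  150 → container 1 (new)  [load 150/475]
  75 → container 1  [load 225/475]
  350 → container 2 (new)  [load 350/475]
  125 → container 2  [load 475/475]
  175 → container 1  [load 400/475]
  75 → container 1  [load 475/475]
  125 → container 3 (new)  [load 125/475]
  175 → container 3  [load 300/475]
  50 → container 3  [load 350/475]
3 containers opened.

3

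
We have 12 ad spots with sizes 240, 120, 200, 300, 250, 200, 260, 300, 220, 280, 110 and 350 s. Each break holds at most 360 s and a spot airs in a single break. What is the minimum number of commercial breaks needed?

10

Total = 350 + 300 + 300 + 280 + 260 + 250 + 240 + 220 + 200 + 200 + 120 + 110 = 2830 s.
Lower bound: ⌈2830/360⌉ = 8 commercial breaks.
Also, 10 ad spots each exceed 180 s, and no two of those can share a break, so at least 10 commercial breaks are needed.
A packing using 10 commercial breaks:
  break 1: 350 = 350
  break 2: 300 = 300
  break 3: 300 = 300
  break 4: 280 = 280
  break 5: 260 = 260
  break 6: 250 + 110 = 360
  break 7: 240 + 120 = 360
  break 8: 220 = 220
  break 9: 200 = 200
  break 10: 200 = 200
This matches the lower bound, so 10 is optimal.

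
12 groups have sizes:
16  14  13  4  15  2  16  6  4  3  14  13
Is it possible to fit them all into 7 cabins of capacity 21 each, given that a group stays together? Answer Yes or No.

Yes

A valid assignment using 7 cabins:
  cabin 1: 16 + 4 = 20
  cabin 2: 16 + 4 = 20
  cabin 3: 15 + 6 = 21
  cabin 4: 14 + 3 + 2 = 19
  cabin 5: 14 = 14
  cabin 6: 13 = 13
  cabin 7: 13 = 13
Every load is within 21, so 7 cabins suffice.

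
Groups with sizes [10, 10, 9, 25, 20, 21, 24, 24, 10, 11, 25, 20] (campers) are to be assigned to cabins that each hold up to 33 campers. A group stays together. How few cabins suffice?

Total = 25 + 25 + 24 + 24 + 21 + 20 + 20 + 11 + 10 + 10 + 10 + 9 = 209 campers.
Lower bound: ⌈209/33⌉ = 7 cabins.
A packing using 8 cabins:
  cabin 1: 25 = 25
  cabin 2: 25 = 25
  cabin 3: 24 + 9 = 33
  cabin 4: 24 = 24
  cabin 5: 21 + 11 = 32
  cabin 6: 20 + 10 = 30
  cabin 7: 20 + 10 = 30
  cabin 8: 10 = 10
No arrangement into 7 cabins stays within capacity, so 8 is optimal.

8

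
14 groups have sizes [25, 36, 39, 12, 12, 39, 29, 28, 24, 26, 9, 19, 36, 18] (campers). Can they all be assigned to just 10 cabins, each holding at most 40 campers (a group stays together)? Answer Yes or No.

Yes

A valid assignment using 10 cabins:
  cabin 1: 39 = 39
  cabin 2: 39 = 39
  cabin 3: 36 = 36
  cabin 4: 36 = 36
  cabin 5: 29 + 9 = 38
  cabin 6: 28 + 12 = 40
  cabin 7: 26 + 12 = 38
  cabin 8: 25 = 25
  cabin 9: 24 = 24
  cabin 10: 19 + 18 = 37
Every load is within 40 campers, so 10 cabins suffice.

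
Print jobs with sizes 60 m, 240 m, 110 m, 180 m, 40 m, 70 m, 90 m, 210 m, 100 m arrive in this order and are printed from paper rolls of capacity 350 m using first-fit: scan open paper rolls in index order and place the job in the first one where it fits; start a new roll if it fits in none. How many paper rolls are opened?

  60 → roll 1 (new)  [load 60/350]
  240 → roll 1  [load 300/350]
  110 → roll 2 (new)  [load 110/350]
  180 → roll 2  [load 290/350]
  40 → roll 1  [load 340/350]
  70 → roll 3 (new)  [load 70/350]
  90 → roll 3  [load 160/350]
  210 → roll 4 (new)  [load 210/350]
  100 → roll 3  [load 260/350]
4 paper rolls opened.

4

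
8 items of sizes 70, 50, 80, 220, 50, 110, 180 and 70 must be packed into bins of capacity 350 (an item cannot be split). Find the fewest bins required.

3

Total = 220 + 180 + 110 + 80 + 70 + 70 + 50 + 50 = 830.
Lower bound: ⌈830/350⌉ = 3 bins.
A packing using 3 bins:
  bin 1: 220 + 110 = 330
  bin 2: 180 + 80 + 70 = 330
  bin 3: 70 + 50 + 50 = 170
This matches the lower bound, so 3 is optimal.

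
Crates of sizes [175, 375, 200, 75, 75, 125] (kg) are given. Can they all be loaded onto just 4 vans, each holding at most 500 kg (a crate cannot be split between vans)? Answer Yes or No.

Yes

A valid assignment using 3 vans:
  van 1: 375 + 125 = 500
  van 2: 200 + 175 + 75 = 450
  van 3: 75 = 75
That uses only 3 ≤ 4, so 4 vans are enough.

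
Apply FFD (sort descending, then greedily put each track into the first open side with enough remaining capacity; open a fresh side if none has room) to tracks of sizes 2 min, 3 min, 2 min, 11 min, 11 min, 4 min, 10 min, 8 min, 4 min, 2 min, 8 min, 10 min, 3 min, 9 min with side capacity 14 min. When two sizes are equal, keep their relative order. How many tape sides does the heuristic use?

7

Sorted descending: 11, 11, 10, 10, 9, 8, 8, 4, 4, 3, 3, 2, 2, 2.
  11 → side 1 (new)  [load 11/14]
  11 → side 2 (new)  [load 11/14]
  10 → side 3 (new)  [load 10/14]
  10 → side 4 (new)  [load 10/14]
  9 → side 5 (new)  [load 9/14]
  8 → side 6 (new)  [load 8/14]
  8 → side 7 (new)  [load 8/14]
  4 → side 3  [load 14/14]
  4 → side 4  [load 14/14]
  3 → side 1  [load 14/14]
  3 → side 2  [load 14/14]
  2 → side 5  [load 11/14]
  2 → side 5  [load 13/14]
  2 → side 6  [load 10/14]
7 tape sides opened.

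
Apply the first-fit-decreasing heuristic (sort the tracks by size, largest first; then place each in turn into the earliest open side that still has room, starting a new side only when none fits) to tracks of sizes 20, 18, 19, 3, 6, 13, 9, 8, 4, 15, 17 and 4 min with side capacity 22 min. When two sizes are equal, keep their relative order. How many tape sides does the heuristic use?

7

Sorted descending: 20, 19, 18, 17, 15, 13, 9, 8, 6, 4, 4, 3.
  20 → side 1 (new)  [load 20/22]
  19 → side 2 (new)  [load 19/22]
  18 → side 3 (new)  [load 18/22]
  17 → side 4 (new)  [load 17/22]
  15 → side 5 (new)  [load 15/22]
  13 → side 6 (new)  [load 13/22]
  9 → side 6  [load 22/22]
  8 → side 7 (new)  [load 8/22]
  6 → side 5  [load 21/22]
  4 → side 3  [load 22/22]
  4 → side 4  [load 21/22]
  3 → side 2  [load 22/22]
7 tape sides opened.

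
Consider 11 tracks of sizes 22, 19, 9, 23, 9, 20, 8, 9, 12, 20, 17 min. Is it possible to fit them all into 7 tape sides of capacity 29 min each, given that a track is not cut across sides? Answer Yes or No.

A valid assignment using 7 tape sides:
  side 1: 23 = 23
  side 2: 22 = 22
  side 3: 20 + 9 = 29
  side 4: 20 + 9 = 29
  side 5: 19 + 9 = 28
  side 6: 17 + 12 = 29
  side 7: 8 = 8
Every load is within 29 min, so 7 tape sides suffice.

Yes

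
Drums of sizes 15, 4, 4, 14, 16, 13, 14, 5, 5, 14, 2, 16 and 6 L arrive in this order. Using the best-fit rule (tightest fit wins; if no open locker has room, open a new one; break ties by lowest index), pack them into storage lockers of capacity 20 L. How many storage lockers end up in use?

7

  15 → locker 1 (new)  [load 15/20]
  4 → locker 1  [load 19/20]
  4 → locker 2 (new)  [load 4/20]
  14 → locker 2  [load 18/20]
  16 → locker 3 (new)  [load 16/20]
  13 → locker 4 (new)  [load 13/20]
  14 → locker 5 (new)  [load 14/20]
  5 → locker 5  [load 19/20]
  5 → locker 4  [load 18/20]
  14 → locker 6 (new)  [load 14/20]
  2 → locker 2  [load 20/20]
  16 → locker 7 (new)  [load 16/20]
  6 → locker 6  [load 20/20]
7 storage lockers opened.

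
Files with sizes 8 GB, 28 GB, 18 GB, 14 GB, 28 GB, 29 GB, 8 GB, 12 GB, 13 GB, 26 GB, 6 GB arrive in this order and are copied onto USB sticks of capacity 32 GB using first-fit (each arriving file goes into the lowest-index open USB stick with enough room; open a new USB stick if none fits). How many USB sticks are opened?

7

  8 → USB stick 1 (new)  [load 8/32]
  28 → USB stick 2 (new)  [load 28/32]
  18 → USB stick 1  [load 26/32]
  14 → USB stick 3 (new)  [load 14/32]
  28 → USB stick 4 (new)  [load 28/32]
  29 → USB stick 5 (new)  [load 29/32]
  8 → USB stick 3  [load 22/32]
  12 → USB stick 6 (new)  [load 12/32]
  13 → USB stick 6  [load 25/32]
  26 → USB stick 7 (new)  [load 26/32]
  6 → USB stick 1  [load 32/32]
7 USB sticks opened.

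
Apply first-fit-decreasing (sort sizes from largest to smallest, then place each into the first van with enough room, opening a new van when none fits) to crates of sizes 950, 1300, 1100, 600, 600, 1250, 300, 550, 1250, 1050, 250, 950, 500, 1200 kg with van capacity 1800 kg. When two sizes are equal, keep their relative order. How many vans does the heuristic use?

8

Sorted descending: 1300, 1250, 1250, 1200, 1100, 1050, 950, 950, 600, 600, 550, 500, 300, 250.
  1300 → van 1 (new)  [load 1300/1800]
  1250 → van 2 (new)  [load 1250/1800]
  1250 → van 3 (new)  [load 1250/1800]
  1200 → van 4 (new)  [load 1200/1800]
  1100 → van 5 (new)  [load 1100/1800]
  1050 → van 6 (new)  [load 1050/1800]
  950 → van 7 (new)  [load 950/1800]
  950 → van 8 (new)  [load 950/1800]
  600 → van 4  [load 1800/1800]
  600 → van 5  [load 1700/1800]
  550 → van 2  [load 1800/1800]
  500 → van 1  [load 1800/1800]
  300 → van 3  [load 1550/1800]
  250 → van 3  [load 1800/1800]
8 vans opened.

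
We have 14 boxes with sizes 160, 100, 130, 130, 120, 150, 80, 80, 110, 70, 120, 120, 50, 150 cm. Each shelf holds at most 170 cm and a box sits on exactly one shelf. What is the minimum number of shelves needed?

Total = 160 + 150 + 150 + 130 + 130 + 120 + 120 + 120 + 110 + 100 + 80 + 80 + 70 + 50 = 1570 cm.
Lower bound: ⌈1570/170⌉ = 10 shelves.
A packing using 11 shelves:
  shelf 1: 160 = 160
  shelf 2: 150 = 150
  shelf 3: 150 = 150
  shelf 4: 130 = 130
  shelf 5: 130 = 130
  shelf 6: 120 + 50 = 170
  shelf 7: 120 = 120
  shelf 8: 120 = 120
  shelf 9: 110 = 110
  shelf 10: 100 + 70 = 170
  shelf 11: 80 + 80 = 160
No arrangement into 10 shelves stays within capacity, so 11 is optimal.

11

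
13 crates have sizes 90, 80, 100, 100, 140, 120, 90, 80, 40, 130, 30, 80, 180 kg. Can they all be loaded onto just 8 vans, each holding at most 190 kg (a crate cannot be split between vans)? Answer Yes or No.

Yes

A valid assignment using 8 vans:
  van 1: 180 = 180
  van 2: 140 + 40 = 180
  van 3: 130 + 30 = 160
  van 4: 120 = 120
  van 5: 100 + 90 = 190
  van 6: 100 + 90 = 190
  van 7: 80 + 80 = 160
  van 8: 80 = 80
Every load is within 190 kg, so 8 vans suffice.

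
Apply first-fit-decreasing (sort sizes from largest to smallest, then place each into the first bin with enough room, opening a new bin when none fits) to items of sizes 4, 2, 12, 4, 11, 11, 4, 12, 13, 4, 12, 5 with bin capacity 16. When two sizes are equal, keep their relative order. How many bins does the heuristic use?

Sorted descending: 13, 12, 12, 12, 11, 11, 5, 4, 4, 4, 4, 2.
  13 → bin 1 (new)  [load 13/16]
  12 → bin 2 (new)  [load 12/16]
  12 → bin 3 (new)  [load 12/16]
  12 → bin 4 (new)  [load 12/16]
  11 → bin 5 (new)  [load 11/16]
  11 → bin 6 (new)  [load 11/16]
  5 → bin 5  [load 16/16]
  4 → bin 2  [load 16/16]
  4 → bin 3  [load 16/16]
  4 → bin 4  [load 16/16]
  4 → bin 6  [load 15/16]
  2 → bin 1  [load 15/16]
6 bins opened.

6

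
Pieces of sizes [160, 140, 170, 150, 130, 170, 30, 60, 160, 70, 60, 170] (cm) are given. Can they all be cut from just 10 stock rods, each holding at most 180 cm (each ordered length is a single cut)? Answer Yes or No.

Yes

A valid assignment using 10 stock rods:
  stock rod 1: 170 = 170
  stock rod 2: 170 = 170
  stock rod 3: 170 = 170
  stock rod 4: 160 = 160
  stock rod 5: 160 = 160
  stock rod 6: 150 + 30 = 180
  stock rod 7: 140 = 140
  stock rod 8: 130 = 130
  stock rod 9: 70 + 60 = 130
  stock rod 10: 60 = 60
Every load is within 180 cm, so 10 stock rods suffice.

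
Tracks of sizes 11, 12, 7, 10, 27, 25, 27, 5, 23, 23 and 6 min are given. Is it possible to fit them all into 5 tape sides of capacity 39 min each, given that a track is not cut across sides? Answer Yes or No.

A valid assignment using 5 tape sides:
  side 1: 27 + 12 = 39
  side 2: 27 + 11 = 38
  side 3: 25 + 10 = 35
  side 4: 23 + 7 + 6 = 36
  side 5: 23 + 5 = 28
Every load is within 39 min, so 5 tape sides suffice.

Yes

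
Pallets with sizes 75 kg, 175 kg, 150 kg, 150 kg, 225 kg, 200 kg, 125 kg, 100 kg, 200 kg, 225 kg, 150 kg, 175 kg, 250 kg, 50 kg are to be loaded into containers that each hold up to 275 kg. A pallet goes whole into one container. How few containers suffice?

10

Total = 250 + 225 + 225 + 200 + 200 + 175 + 175 + 150 + 150 + 150 + 125 + 100 + 75 + 50 = 2250 kg.
Lower bound: ⌈2250/275⌉ = 9 containers.
Also, 10 pallets each exceed 275/2 kg, and no two of those can share a container, so at least 10 containers are needed.
A packing using 10 containers:
  container 1: 250 = 250
  container 2: 225 + 50 = 275
  container 3: 225 = 225
  container 4: 200 + 75 = 275
  container 5: 200 = 200
  container 6: 175 + 100 = 275
  container 7: 175 = 175
  container 8: 150 + 125 = 275
  container 9: 150 = 150
  container 10: 150 = 150
This matches the lower bound, so 10 is optimal.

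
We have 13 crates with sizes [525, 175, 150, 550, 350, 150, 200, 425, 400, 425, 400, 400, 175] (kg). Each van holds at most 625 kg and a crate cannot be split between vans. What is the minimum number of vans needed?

Total = 550 + 525 + 425 + 425 + 400 + 400 + 400 + 350 + 200 + 175 + 175 + 150 + 150 = 4325 kg.
Lower bound: ⌈4325/625⌉ = 7 vans.
Also, 8 crates each exceed 625/2 kg, and no two of those can share a van, so at least 8 vans are needed.
A packing using 8 vans:
  van 1: 550 = 550
  van 2: 525 = 525
  van 3: 425 + 200 = 625
  van 4: 425 + 175 = 600
  van 5: 400 + 175 = 575
  van 6: 400 + 150 = 550
  van 7: 400 + 150 = 550
  van 8: 350 = 350
This matches the lower bound, so 8 is optimal.

8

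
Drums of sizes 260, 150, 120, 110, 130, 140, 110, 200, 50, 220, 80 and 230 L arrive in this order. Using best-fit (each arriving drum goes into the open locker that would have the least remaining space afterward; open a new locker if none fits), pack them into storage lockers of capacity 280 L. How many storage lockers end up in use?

  260 → locker 1 (new)  [load 260/280]
  150 → locker 2 (new)  [load 150/280]
  120 → locker 2  [load 270/280]
  110 → locker 3 (new)  [load 110/280]
  130 → locker 3  [load 240/280]
  140 → locker 4 (new)  [load 140/280]
  110 → locker 4  [load 250/280]
  200 → locker 5 (new)  [load 200/280]
  50 → locker 5  [load 250/280]
  220 → locker 6 (new)  [load 220/280]
  80 → locker 7 (new)  [load 80/280]
  230 → locker 8 (new)  [load 230/280]
8 storage lockers opened.

8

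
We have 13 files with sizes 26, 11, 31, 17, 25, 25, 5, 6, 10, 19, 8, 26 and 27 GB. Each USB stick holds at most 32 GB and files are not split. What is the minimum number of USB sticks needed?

9

Total = 31 + 27 + 26 + 26 + 25 + 25 + 19 + 17 + 11 + 10 + 8 + 6 + 5 = 236 GB.
Lower bound: ⌈236/32⌉ = 8 USB sticks.
A packing using 9 USB sticks:
  USB stick 1: 31 = 31
  USB stick 2: 27 + 5 = 32
  USB stick 3: 26 + 6 = 32
  USB stick 4: 26 = 26
  USB stick 5: 25 = 25
  USB stick 6: 25 = 25
  USB stick 7: 19 + 11 = 30
  USB stick 8: 17 + 10 = 27
  USB stick 9: 8 = 8
No arrangement into 8 USB sticks stays within capacity, so 9 is optimal.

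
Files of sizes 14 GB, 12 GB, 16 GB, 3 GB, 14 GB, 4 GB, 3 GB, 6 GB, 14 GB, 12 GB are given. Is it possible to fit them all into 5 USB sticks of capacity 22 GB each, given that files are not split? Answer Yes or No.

Total = 98 GB; ⌈98/22⌉ = 5.
6 files each exceed half the capacity and cannot share a USB stick, forcing at least 6 USB sticks.
At least 6 USB sticks are required, but only 5 are allowed.

No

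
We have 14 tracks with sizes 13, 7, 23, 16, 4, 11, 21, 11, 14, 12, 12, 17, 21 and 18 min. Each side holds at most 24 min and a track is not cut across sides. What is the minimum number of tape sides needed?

10

Total = 23 + 21 + 21 + 18 + 17 + 16 + 14 + 13 + 12 + 12 + 11 + 11 + 7 + 4 = 200 min.
Lower bound: ⌈200/24⌉ = 9 tape sides.
A packing using 10 tape sides:
  side 1: 23 = 23
  side 2: 21 = 21
  side 3: 21 = 21
  side 4: 18 + 4 = 22
  side 5: 17 + 7 = 24
  side 6: 16 = 16
  side 7: 14 = 14
  side 8: 13 + 11 = 24
  side 9: 12 + 12 = 24
  side 10: 11 = 11
No arrangement into 9 tape sides stays within capacity, so 10 is optimal.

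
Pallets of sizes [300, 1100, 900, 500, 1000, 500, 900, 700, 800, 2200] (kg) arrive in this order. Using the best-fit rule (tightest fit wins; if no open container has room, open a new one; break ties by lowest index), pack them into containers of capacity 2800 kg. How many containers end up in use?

4

  300 → container 1 (new)  [load 300/2800]
  1100 → container 1  [load 1400/2800]
  900 → container 1  [load 2300/2800]
  500 → container 1  [load 2800/2800]
  1000 → container 2 (new)  [load 1000/2800]
  500 → container 2  [load 1500/2800]
  900 → container 2  [load 2400/2800]
  700 → container 3 (new)  [load 700/2800]
  800 → container 3  [load 1500/2800]
  2200 → container 4 (new)  [load 2200/2800]
4 containers opened.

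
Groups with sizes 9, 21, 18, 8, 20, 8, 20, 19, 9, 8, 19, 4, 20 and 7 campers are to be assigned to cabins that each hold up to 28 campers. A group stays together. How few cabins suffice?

Total = 21 + 20 + 20 + 20 + 19 + 19 + 18 + 9 + 9 + 8 + 8 + 8 + 7 + 4 = 190 campers.
Lower bound: ⌈190/28⌉ = 7 cabins.
A packing using 7 cabins:
  cabin 1: 21 + 7 = 28
  cabin 2: 20 + 8 = 28
  cabin 3: 20 + 8 = 28
  cabin 4: 20 + 8 = 28
  cabin 5: 19 + 9 = 28
  cabin 6: 19 + 9 = 28
  cabin 7: 18 + 4 = 22
This matches the lower bound, so 7 is optimal.

7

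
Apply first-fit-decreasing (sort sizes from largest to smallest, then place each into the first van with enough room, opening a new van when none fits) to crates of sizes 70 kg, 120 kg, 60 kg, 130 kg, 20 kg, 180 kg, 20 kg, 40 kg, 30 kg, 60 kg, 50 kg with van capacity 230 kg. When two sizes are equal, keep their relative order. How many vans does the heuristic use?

Sorted descending: 180, 130, 120, 70, 60, 60, 50, 40, 30, 20, 20.
  180 → van 1 (new)  [load 180/230]
  130 → van 2 (new)  [load 130/230]
  120 → van 3 (new)  [load 120/230]
  70 → van 2  [load 200/230]
  60 → van 3  [load 180/230]
  60 → van 4 (new)  [load 60/230]
  50 → van 1  [load 230/230]
  40 → van 3  [load 220/230]
  30 → van 2  [load 230/230]
  20 → van 4  [load 80/230]
  20 → van 4  [load 100/230]
4 vans opened.

4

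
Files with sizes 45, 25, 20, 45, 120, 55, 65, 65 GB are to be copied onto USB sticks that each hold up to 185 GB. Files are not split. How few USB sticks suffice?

3

Total = 120 + 65 + 65 + 55 + 45 + 45 + 25 + 20 = 440 GB.
Lower bound: ⌈440/185⌉ = 3 USB sticks.
A packing using 3 USB sticks:
  USB stick 1: 120 + 65 = 185
  USB stick 2: 65 + 55 + 45 + 20 = 185
  USB stick 3: 45 + 25 = 70
This matches the lower bound, so 3 is optimal.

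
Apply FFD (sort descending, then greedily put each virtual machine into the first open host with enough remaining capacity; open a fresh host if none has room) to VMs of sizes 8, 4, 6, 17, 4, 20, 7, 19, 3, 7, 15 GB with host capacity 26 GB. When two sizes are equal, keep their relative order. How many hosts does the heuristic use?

Sorted descending: 20, 19, 17, 15, 8, 7, 7, 6, 4, 4, 3.
  20 → host 1 (new)  [load 20/26]
  19 → host 2 (new)  [load 19/26]
  17 → host 3 (new)  [load 17/26]
  15 → host 4 (new)  [load 15/26]
  8 → host 3  [load 25/26]
  7 → host 2  [load 26/26]
  7 → host 4  [load 22/26]
  6 → host 1  [load 26/26]
  4 → host 4  [load 26/26]
  4 → host 5 (new)  [load 4/26]
  3 → host 5  [load 7/26]
5 hosts opened.

5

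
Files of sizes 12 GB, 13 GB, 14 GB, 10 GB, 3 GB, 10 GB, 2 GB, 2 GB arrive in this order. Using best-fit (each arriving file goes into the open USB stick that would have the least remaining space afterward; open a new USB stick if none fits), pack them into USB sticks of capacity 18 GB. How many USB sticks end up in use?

  12 → USB stick 1 (new)  [load 12/18]
  13 → USB stick 2 (new)  [load 13/18]
  14 → USB stick 3 (new)  [load 14/18]
  10 → USB stick 4 (new)  [load 10/18]
  3 → USB stick 3  [load 17/18]
  10 → USB stick 5 (new)  [load 10/18]
  2 → USB stick 2  [load 15/18]
  2 → USB stick 2  [load 17/18]
5 USB sticks opened.

5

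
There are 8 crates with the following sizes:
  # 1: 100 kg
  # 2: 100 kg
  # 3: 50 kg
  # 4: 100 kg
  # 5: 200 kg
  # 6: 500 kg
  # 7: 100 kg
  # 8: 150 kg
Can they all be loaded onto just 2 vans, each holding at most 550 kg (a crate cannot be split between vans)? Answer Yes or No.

No

Total = 1300 kg; ⌈1300/550⌉ = 3.
At least 3 vans are required, but only 2 are allowed.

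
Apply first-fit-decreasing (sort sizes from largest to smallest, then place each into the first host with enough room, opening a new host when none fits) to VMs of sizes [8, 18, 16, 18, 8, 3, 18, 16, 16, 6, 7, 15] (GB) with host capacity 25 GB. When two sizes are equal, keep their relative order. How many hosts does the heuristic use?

Sorted descending: 18, 18, 18, 16, 16, 16, 15, 8, 8, 7, 6, 3.
  18 → host 1 (new)  [load 18/25]
  18 → host 2 (new)  [load 18/25]
  18 → host 3 (new)  [load 18/25]
  16 → host 4 (new)  [load 16/25]
  16 → host 5 (new)  [load 16/25]
  16 → host 6 (new)  [load 16/25]
  15 → host 7 (new)  [load 15/25]
  8 → host 4  [load 24/25]
  8 → host 5  [load 24/25]
  7 → host 1  [load 25/25]
  6 → host 2  [load 24/25]
  3 → host 3  [load 21/25]
7 hosts opened.

7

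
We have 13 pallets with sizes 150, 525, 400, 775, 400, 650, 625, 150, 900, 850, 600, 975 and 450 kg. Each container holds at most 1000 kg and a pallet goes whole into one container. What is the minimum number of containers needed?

Total = 975 + 900 + 850 + 775 + 650 + 625 + 600 + 525 + 450 + 400 + 400 + 150 + 150 = 7450 kg.
Lower bound: ⌈7450/1000⌉ = 8 containers.
A packing using 9 containers:
  container 1: 975 = 975
  container 2: 900 = 900
  container 3: 850 + 150 = 1000
  container 4: 775 + 150 = 925
  container 5: 650 = 650
  container 6: 625 = 625
  container 7: 600 + 400 = 1000
  container 8: 525 + 450 = 975
  container 9: 400 = 400
No arrangement into 8 containers stays within capacity, so 9 is optimal.

9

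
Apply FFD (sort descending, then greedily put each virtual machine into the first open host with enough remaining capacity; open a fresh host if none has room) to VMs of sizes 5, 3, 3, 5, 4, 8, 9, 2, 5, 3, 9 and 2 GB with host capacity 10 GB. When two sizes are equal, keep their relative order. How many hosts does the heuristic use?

7

Sorted descending: 9, 9, 8, 5, 5, 5, 4, 3, 3, 3, 2, 2.
  9 → host 1 (new)  [load 9/10]
  9 → host 2 (new)  [load 9/10]
  8 → host 3 (new)  [load 8/10]
  5 → host 4 (new)  [load 5/10]
  5 → host 4  [load 10/10]
  5 → host 5 (new)  [load 5/10]
  4 → host 5  [load 9/10]
  3 → host 6 (new)  [load 3/10]
  3 → host 6  [load 6/10]
  3 → host 6  [load 9/10]
  2 → host 3  [load 10/10]
  2 → host 7 (new)  [load 2/10]
7 hosts opened.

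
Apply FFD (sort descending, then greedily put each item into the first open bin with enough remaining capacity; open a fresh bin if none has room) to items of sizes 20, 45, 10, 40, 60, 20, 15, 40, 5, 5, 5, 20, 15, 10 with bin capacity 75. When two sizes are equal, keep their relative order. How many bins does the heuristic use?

Sorted descending: 60, 45, 40, 40, 20, 20, 20, 15, 15, 10, 10, 5, 5, 5.
  60 → bin 1 (new)  [load 60/75]
  45 → bin 2 (new)  [load 45/75]
  40 → bin 3 (new)  [load 40/75]
  40 → bin 4 (new)  [load 40/75]
  20 → bin 2  [load 65/75]
  20 → bin 3  [load 60/75]
  20 → bin 4  [load 60/75]
  15 → bin 1  [load 75/75]
  15 → bin 3  [load 75/75]
  10 → bin 2  [load 75/75]
  10 → bin 4  [load 70/75]
  5 → bin 4  [load 75/75]
  5 → bin 5 (new)  [load 5/75]
  5 → bin 5  [load 10/75]
5 bins opened.

5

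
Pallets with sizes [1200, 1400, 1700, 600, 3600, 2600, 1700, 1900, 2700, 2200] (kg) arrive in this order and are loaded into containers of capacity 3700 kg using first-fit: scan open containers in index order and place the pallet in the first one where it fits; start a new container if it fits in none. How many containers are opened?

  1200 → container 1 (new)  [load 1200/3700]
  1400 → container 1  [load 2600/3700]
  1700 → container 2 (new)  [load 1700/3700]
  600 → container 1  [load 3200/3700]
  3600 → container 3 (new)  [load 3600/3700]
  2600 → container 4 (new)  [load 2600/3700]
  1700 → container 2  [load 3400/3700]
  1900 → container 5 (new)  [load 1900/3700]
  2700 → container 6 (new)  [load 2700/3700]
  2200 → container 7 (new)  [load 2200/3700]
7 containers opened.

7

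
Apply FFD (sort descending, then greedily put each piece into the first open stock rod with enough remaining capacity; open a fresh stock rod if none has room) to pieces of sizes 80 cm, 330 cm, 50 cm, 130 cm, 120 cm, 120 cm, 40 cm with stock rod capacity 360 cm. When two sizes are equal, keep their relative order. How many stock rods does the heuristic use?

3

Sorted descending: 330, 130, 120, 120, 80, 50, 40.
  330 → stock rod 1 (new)  [load 330/360]
  130 → stock rod 2 (new)  [load 130/360]
  120 → stock rod 2  [load 250/360]
  120 → stock rod 3 (new)  [load 120/360]
  80 → stock rod 2  [load 330/360]
  50 → stock rod 3  [load 170/360]
  40 → stock rod 3  [load 210/360]
3 stock rods opened.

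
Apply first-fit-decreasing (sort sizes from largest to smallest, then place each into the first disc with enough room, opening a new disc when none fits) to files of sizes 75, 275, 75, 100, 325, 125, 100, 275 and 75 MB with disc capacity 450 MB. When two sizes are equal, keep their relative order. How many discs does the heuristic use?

4

Sorted descending: 325, 275, 275, 125, 100, 100, 75, 75, 75.
  325 → disc 1 (new)  [load 325/450]
  275 → disc 2 (new)  [load 275/450]
  275 → disc 3 (new)  [load 275/450]
  125 → disc 1  [load 450/450]
  100 → disc 2  [load 375/450]
  100 → disc 3  [load 375/450]
  75 → disc 2  [load 450/450]
  75 → disc 3  [load 450/450]
  75 → disc 4 (new)  [load 75/450]
4 discs opened.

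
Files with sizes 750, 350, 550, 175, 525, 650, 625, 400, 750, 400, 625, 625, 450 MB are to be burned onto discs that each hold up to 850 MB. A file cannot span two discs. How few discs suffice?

10

Total = 750 + 750 + 650 + 625 + 625 + 625 + 550 + 525 + 450 + 400 + 400 + 350 + 175 = 6875 MB.
Lower bound: ⌈6875/850⌉ = 9 discs.
A packing using 10 discs:
  disc 1: 750 = 750
  disc 2: 750 = 750
  disc 3: 650 + 175 = 825
  disc 4: 625 = 625
  disc 5: 625 = 625
  disc 6: 625 = 625
  disc 7: 550 = 550
  disc 8: 525 = 525
  disc 9: 450 + 400 = 850
  disc 10: 400 + 350 = 750
No arrangement into 9 discs stays within capacity, so 10 is optimal.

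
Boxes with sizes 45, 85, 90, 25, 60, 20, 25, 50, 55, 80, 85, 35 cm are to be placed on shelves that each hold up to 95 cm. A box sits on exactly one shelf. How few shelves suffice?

Total = 90 + 85 + 85 + 80 + 60 + 55 + 50 + 45 + 35 + 25 + 25 + 20 = 655 cm.
Lower bound: ⌈655/95⌉ = 7 shelves.
A packing using 8 shelves:
  shelf 1: 90 = 90
  shelf 2: 85 = 85
  shelf 3: 85 = 85
  shelf 4: 80 = 80
  shelf 5: 60 + 35 = 95
  shelf 6: 55 + 25 = 80
  shelf 7: 50 + 45 = 95
  shelf 8: 25 + 20 = 45
No arrangement into 7 shelves stays within capacity, so 8 is optimal.

8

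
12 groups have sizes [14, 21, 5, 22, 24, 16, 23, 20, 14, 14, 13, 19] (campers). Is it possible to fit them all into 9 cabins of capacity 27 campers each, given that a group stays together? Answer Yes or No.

Total = 205 campers; ⌈205/27⌉ = 8.
10 groups each exceed half the capacity and cannot share a cabin, forcing at least 10 cabins.
At least 10 cabins are required, but only 9 are allowed.

No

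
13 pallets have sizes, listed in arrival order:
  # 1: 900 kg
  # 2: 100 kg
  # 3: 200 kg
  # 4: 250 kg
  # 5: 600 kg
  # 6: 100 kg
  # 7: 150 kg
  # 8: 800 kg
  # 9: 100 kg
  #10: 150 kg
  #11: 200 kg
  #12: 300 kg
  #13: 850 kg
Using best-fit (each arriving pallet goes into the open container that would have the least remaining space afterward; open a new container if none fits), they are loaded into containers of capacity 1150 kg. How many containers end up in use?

5

  900 → container 1 (new)  [load 900/1150]
  100 → container 1  [load 1000/1150]
  200 → container 2 (new)  [load 200/1150]
  250 → container 2  [load 450/1150]
  600 → container 2  [load 1050/1150]
  100 → container 2  [load 1150/1150]
  150 → container 1  [load 1150/1150]
  800 → container 3 (new)  [load 800/1150]
  100 → container 3  [load 900/1150]
  150 → container 3  [load 1050/1150]
  200 → container 4 (new)  [load 200/1150]
  300 → container 4  [load 500/1150]
  850 → container 5 (new)  [load 850/1150]
5 containers opened.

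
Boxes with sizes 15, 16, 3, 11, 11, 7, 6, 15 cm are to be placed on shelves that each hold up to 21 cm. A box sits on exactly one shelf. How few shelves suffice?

5

Total = 16 + 15 + 15 + 11 + 11 + 7 + 6 + 3 = 84 cm.
Lower bound: ⌈84/21⌉ = 4 shelves.
Also, 5 boxes each exceed 21/2 cm, and no two of those can share a shelf, so at least 5 shelves are needed.
A packing using 5 shelves:
  shelf 1: 16 + 3 = 19
  shelf 2: 15 + 6 = 21
  shelf 3: 15 = 15
  shelf 4: 11 + 7 = 18
  shelf 5: 11 = 11
This matches the lower bound, so 5 is optimal.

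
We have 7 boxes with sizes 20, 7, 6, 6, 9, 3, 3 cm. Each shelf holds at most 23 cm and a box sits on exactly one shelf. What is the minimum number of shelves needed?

Total = 20 + 9 + 7 + 6 + 6 + 3 + 3 = 54 cm.
Lower bound: ⌈54/23⌉ = 3 shelves.
A packing using 3 shelves:
  shelf 1: 20 + 3 = 23
  shelf 2: 9 + 7 + 6 = 22
  shelf 3: 6 + 3 = 9
This matches the lower bound, so 3 is optimal.

3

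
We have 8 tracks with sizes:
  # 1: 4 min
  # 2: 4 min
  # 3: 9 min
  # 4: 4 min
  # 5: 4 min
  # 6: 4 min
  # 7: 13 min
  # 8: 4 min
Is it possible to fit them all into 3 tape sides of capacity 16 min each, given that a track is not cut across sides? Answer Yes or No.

No

Total = 46 min; ⌈46/16⌉ = 3.
The bound of 3 does not rule out 3, but exhaustive search shows no assignment into 3 tape sides of capacity 16 min exists — the minimum is 4.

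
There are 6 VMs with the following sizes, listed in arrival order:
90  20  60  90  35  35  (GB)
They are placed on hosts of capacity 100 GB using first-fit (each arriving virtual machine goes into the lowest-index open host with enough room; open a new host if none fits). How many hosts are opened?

4

  90 → host 1 (new)  [load 90/100]
  20 → host 2 (new)  [load 20/100]
  60 → host 2  [load 80/100]
  90 → host 3 (new)  [load 90/100]
  35 → host 4 (new)  [load 35/100]
  35 → host 4  [load 70/100]
4 hosts opened.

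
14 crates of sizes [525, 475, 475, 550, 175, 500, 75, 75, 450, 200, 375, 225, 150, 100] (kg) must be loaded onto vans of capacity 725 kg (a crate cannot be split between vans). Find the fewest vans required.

Total = 550 + 525 + 500 + 475 + 475 + 450 + 375 + 225 + 200 + 175 + 150 + 100 + 75 + 75 = 4350 kg.
Lower bound: ⌈4350/725⌉ = 6 vans.
Also, 7 crates each exceed 725/2 kg, and no two of those can share a van, so at least 7 vans are needed.
A packing using 7 vans:
  van 1: 550 + 175 = 725
  van 2: 525 + 200 = 725
  van 3: 500 + 225 = 725
  van 4: 475 + 150 + 100 = 725
  van 5: 475 + 75 + 75 = 625
  van 6: 450 = 450
  van 7: 375 = 375
This matches the lower bound, so 7 is optimal.

7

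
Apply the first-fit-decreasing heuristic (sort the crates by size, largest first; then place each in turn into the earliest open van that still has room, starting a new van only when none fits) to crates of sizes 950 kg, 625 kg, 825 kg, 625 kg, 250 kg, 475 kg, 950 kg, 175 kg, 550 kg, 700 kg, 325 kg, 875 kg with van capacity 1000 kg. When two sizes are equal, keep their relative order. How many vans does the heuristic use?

Sorted descending: 950, 950, 875, 825, 700, 625, 625, 550, 475, 325, 250, 175.
  950 → van 1 (new)  [load 950/1000]
  950 → van 2 (new)  [load 950/1000]
  875 → van 3 (new)  [load 875/1000]
  825 → van 4 (new)  [load 825/1000]
  700 → van 5 (new)  [load 700/1000]
  625 → van 6 (new)  [load 625/1000]
  625 → van 7 (new)  [load 625/1000]
  550 → van 8 (new)  [load 550/1000]
  475 → van 9 (new)  [load 475/1000]
  325 → van 6  [load 950/1000]
  250 → van 5  [load 950/1000]
  175 → van 4  [load 1000/1000]
9 vans opened.

9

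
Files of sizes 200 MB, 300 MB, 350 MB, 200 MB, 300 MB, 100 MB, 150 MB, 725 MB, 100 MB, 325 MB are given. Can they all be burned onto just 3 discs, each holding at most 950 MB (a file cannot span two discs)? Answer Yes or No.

A valid assignment using 3 discs:
  disc 1: 725 + 200 = 925
  disc 2: 350 + 325 + 200 = 875
  disc 3: 300 + 300 + 150 + 100 + 100 = 950
Every load is within 950 MB, so 3 discs suffice.

Yes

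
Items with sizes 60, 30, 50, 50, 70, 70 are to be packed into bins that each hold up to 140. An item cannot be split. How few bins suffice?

Total = 70 + 70 + 60 + 50 + 50 + 30 = 330.
Lower bound: ⌈330/140⌉ = 3 bins.
A packing using 3 bins:
  bin 1: 70 + 70 = 140
  bin 2: 60 + 50 + 30 = 140
  bin 3: 50 = 50
This matches the lower bound, so 3 is optimal.

3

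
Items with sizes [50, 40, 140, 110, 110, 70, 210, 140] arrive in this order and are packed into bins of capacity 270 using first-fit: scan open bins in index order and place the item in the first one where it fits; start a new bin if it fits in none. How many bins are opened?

  50 → bin 1 (new)  [load 50/270]
  40 → bin 1  [load 90/270]
  140 → bin 1  [load 230/270]
  110 → bin 2 (new)  [load 110/270]
  110 → bin 2  [load 220/270]
  70 → bin 3 (new)  [load 70/270]
  210 → bin 4 (new)  [load 210/270]
  140 → bin 3  [load 210/270]
4 bins opened.

4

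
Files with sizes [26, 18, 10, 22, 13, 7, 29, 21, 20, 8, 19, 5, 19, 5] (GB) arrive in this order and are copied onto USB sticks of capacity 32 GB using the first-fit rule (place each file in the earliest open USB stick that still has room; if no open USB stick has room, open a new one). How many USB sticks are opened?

9

  26 → USB stick 1 (new)  [load 26/32]
  18 → USB stick 2 (new)  [load 18/32]
  10 → USB stick 2  [load 28/32]
  22 → USB stick 3 (new)  [load 22/32]
  13 → USB stick 4 (new)  [load 13/32]
  7 → USB stick 3  [load 29/32]
  29 → USB stick 5 (new)  [load 29/32]
  21 → USB stick 6 (new)  [load 21/32]
  20 → USB stick 7 (new)  [load 20/32]
  8 → USB stick 4  [load 21/32]
  19 → USB stick 8 (new)  [load 19/32]
  5 → USB stick 1  [load 31/32]
  19 → USB stick 9 (new)  [load 19/32]
  5 → USB stick 4  [load 26/32]
9 USB sticks opened.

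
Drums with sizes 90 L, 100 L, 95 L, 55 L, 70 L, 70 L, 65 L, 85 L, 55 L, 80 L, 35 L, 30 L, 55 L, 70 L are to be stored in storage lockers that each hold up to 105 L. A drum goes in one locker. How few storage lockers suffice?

Total = 100 + 95 + 90 + 85 + 80 + 70 + 70 + 70 + 65 + 55 + 55 + 55 + 35 + 30 = 955 L.
Lower bound: ⌈955/105⌉ = 10 storage lockers.
Also, 12 drums each exceed 105/2 L, and no two of those can share a locker, so at least 12 storage lockers are needed.
A packing using 12 storage lockers:
  locker 1: 100 = 100
  locker 2: 95 = 95
  locker 3: 90 = 90
  locker 4: 85 = 85
  locker 5: 80 = 80
  locker 6: 70 + 35 = 105
  locker 7: 70 + 30 = 100
  locker 8: 70 = 70
  locker 9: 65 = 65
  locker 10: 55 = 55
  locker 11: 55 = 55
  locker 12: 55 = 55
This matches the lower bound, so 12 is optimal.

12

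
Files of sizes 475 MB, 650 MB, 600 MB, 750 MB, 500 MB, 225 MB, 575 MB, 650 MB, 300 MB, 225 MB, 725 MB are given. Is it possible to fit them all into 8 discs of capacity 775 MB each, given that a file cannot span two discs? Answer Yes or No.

No

Total = 5675 MB; ⌈5675/775⌉ = 8.
The bound of 8 does not rule out 8, but exhaustive search shows no assignment into 8 discs of capacity 775 MB exists — the minimum is 9.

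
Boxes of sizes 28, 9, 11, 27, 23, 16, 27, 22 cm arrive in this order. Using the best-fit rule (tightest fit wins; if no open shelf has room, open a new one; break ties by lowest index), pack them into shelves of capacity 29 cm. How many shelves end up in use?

  28 → shelf 1 (new)  [load 28/29]
  9 → shelf 2 (new)  [load 9/29]
  11 → shelf 2  [load 20/29]
  27 → shelf 3 (new)  [load 27/29]
  23 → shelf 4 (new)  [load 23/29]
  16 → shelf 5 (new)  [load 16/29]
  27 → shelf 6 (new)  [load 27/29]
  22 → shelf 7 (new)  [load 22/29]
7 shelves opened.

7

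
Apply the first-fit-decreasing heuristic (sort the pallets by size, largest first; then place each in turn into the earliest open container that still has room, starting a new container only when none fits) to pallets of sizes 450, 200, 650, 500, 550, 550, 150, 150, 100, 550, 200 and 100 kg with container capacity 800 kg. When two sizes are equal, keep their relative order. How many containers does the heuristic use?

6

Sorted descending: 650, 550, 550, 550, 500, 450, 200, 200, 150, 150, 100, 100.
  650 → container 1 (new)  [load 650/800]
  550 → container 2 (new)  [load 550/800]
  550 → container 3 (new)  [load 550/800]
  550 → container 4 (new)  [load 550/800]
  500 → container 5 (new)  [load 500/800]
  450 → container 6 (new)  [load 450/800]
  200 → container 2  [load 750/800]
  200 → container 3  [load 750/800]
  150 → container 1  [load 800/800]
  150 → container 4  [load 700/800]
  100 → container 4  [load 800/800]
  100 → container 5  [load 600/800]
6 containers opened.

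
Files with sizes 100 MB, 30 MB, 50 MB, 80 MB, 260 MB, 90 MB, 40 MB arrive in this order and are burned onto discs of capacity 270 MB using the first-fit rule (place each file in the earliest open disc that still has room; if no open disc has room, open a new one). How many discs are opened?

3

  100 → disc 1 (new)  [load 100/270]
  30 → disc 1  [load 130/270]
  50 → disc 1  [load 180/270]
  80 → disc 1  [load 260/270]
  260 → disc 2 (new)  [load 260/270]
  90 → disc 3 (new)  [load 90/270]
  40 → disc 3  [load 130/270]
3 discs opened.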